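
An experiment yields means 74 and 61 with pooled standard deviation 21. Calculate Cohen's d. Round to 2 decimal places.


Cohen's d = (M1 - M2) / S_pooled
= (74 - 61) / 21
= 13 / 21
= 0.62


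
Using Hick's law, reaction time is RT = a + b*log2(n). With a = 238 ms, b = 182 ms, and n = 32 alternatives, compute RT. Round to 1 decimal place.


RT = 238 + 182 * log2(32)
log2(32) = 5.0
RT = 238 + 182 * 5.0
= 238 + 910.0
= 1148.0 ms


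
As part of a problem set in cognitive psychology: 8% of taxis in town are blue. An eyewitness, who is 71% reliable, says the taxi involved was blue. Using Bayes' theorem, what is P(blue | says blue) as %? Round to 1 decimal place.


P(blue | says blue) = P(says blue | blue)*P(blue) / [P(says blue | blue)*P(blue) + P(says blue | not blue)*P(not blue)]
Numerator = 0.71 * 0.08 = 0.0568
False identification = 0.29 * 0.92 = 0.2668
P = 0.0568 / (0.0568 + 0.2668)
= 0.0568 / 0.3236
As percentage = 17.6


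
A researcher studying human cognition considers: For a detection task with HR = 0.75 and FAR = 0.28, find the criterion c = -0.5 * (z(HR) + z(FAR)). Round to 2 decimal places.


c = -0.5 * (z(HR) + z(FAR))
z(0.75) = 0.6745
z(0.28) = -0.5828
c = -0.5 * (0.6745 + -0.5828)
= -0.5 * 0.0917
= -0.05


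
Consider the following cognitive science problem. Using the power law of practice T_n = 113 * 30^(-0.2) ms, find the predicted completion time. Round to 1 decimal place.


T_n = 113 * 30^(-0.2)
30^(-0.2) = 0.506496
T_n = 113 * 0.506496
= 57.2 ms


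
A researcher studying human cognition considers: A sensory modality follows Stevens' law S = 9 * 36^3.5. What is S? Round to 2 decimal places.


S = 9 * 36^3.5
36^3.5 = 279936.0
S = 9 * 279936.0
= 2519424.00


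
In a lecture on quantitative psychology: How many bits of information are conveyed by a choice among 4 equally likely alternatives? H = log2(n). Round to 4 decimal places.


H = log2(n)
H = log2(4)
= 2.0000


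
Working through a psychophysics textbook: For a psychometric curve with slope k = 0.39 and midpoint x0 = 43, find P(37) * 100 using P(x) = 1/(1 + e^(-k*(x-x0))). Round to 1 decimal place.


P(x) = 1/(1 + e^(-0.39*(37 - 43)))
Exponent = -0.39 * -6 = 2.34
e^(2.34) = 10.381237
P = 1/(1 + 10.381237) = 0.087864
Percentage = 8.8


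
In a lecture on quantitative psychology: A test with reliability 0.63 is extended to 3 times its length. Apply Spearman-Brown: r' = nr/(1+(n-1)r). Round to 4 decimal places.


r_new = n*r / (1 + (n-1)*r)
Numerator = 3 * 0.63 = 1.89
Denominator = 1 + 2 * 0.63 = 2.26
r_new = 1.89 / 2.26
= 0.8363


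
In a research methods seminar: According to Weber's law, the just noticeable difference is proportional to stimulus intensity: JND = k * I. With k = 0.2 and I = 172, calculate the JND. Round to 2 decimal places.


JND = k * I
JND = 0.2 * 172
= 34.40


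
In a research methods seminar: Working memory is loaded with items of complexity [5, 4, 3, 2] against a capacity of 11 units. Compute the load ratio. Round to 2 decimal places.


Total complexity = 5 + 4 + 3 + 2 = 14
Load = total / capacity = 14 / 11
= 1.27


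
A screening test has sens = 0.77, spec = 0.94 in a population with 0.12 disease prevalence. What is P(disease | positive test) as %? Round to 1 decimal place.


PPV = (sens * prev) / (sens * prev + (1-spec) * (1-prev))
Numerator = 0.77 * 0.12 = 0.0924
P(positive and no disease) = (1 - spec) * (1 - prev) = (1 - 0.94) * (1 - 0.12) = 0.0528
Denominator = 0.0924 + 0.0528 = 0.1452
PPV = 0.0924 / 0.1452 = 0.636364
As percentage = 63.6


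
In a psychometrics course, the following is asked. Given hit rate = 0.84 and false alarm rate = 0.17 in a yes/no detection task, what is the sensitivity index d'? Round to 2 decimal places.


d' = z(HR) - z(FAR)
z(0.84) = 0.9945
z(0.17) = -0.9542
d' = 0.9945 - -0.9542
= 1.95


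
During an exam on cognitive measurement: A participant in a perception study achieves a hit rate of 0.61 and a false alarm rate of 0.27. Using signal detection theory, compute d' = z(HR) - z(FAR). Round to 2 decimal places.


d' = z(HR) - z(FAR)
z(0.61) = 0.2793
z(0.27) = -0.6128
d' = 0.2793 - -0.6128
= 0.89


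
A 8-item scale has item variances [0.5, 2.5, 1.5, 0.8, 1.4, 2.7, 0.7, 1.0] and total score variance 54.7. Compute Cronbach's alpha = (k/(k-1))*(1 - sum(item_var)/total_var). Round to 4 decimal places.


alpha = (k/(k-1)) * (1 - sum(s_i^2)/s_total^2)
sum(item variances) = 11.1
k/(k-1) = 8/7 = 1.142857
1 - 11.1/54.7 = 1 - 0.202925 = 0.797075
alpha = 1.142857 * 0.797075
= 0.9109


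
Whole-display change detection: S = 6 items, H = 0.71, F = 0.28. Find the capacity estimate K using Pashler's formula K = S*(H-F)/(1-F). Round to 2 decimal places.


K = S * (H - F) / (1 - F)
H - F = 0.43
1 - F = 0.72
K = 6 * 0.43 / 0.72
= 3.58


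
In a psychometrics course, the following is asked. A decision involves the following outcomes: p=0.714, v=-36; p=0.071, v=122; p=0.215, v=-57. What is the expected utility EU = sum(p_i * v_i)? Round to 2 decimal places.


EU = sum(p_i * v_i)
0.714 * -36 = -25.704
0.071 * 122 = 8.662
0.215 * -57 = -12.255
EU = -25.704 + 8.662 + -12.255
= -29.30


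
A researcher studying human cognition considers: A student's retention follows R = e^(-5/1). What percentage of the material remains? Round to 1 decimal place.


R = e^(-t/S)
-t/S = -5/1 = -5.0
R = e^(-5.0) = 0.006738
Percentage = 0.006738 * 100
= 0.7


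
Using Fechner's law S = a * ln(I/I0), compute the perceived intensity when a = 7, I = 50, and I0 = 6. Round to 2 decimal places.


S = 7 * ln(50/6)
I/I0 = 8.333333
ln(8.333333) = 2.1203
S = 7 * 2.1203
= 14.84


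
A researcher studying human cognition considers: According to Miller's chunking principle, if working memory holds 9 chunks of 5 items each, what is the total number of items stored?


Total items = chunks * items_per_chunk
= 9 * 5
= 45


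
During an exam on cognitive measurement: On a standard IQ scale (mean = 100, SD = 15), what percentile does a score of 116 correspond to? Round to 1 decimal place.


z = (IQ - mean) / SD
z = (116 - 100) / 15 = 1.0667
Percentile = Phi(1.0667) * 100
Phi(1.0667) = 0.856946
= 85.7


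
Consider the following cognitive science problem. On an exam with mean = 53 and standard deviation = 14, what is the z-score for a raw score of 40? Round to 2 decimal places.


z = (X - mu) / sigma
= (40 - 53) / 14
= -13 / 14
= -0.93


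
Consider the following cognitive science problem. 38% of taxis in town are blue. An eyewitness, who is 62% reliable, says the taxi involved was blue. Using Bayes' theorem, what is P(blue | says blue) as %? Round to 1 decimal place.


P(blue | says blue) = P(says blue | blue)*P(blue) / [P(says blue | blue)*P(blue) + P(says blue | not blue)*P(not blue)]
Numerator = 0.62 * 0.38 = 0.2356
False identification = 0.38 * 0.62 = 0.2356
P = 0.2356 / (0.2356 + 0.2356)
= 0.2356 / 0.4712
As percentage = 50.0


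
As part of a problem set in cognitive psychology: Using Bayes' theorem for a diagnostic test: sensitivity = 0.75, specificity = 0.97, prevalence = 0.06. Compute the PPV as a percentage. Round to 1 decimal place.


PPV = (sens * prev) / (sens * prev + (1-spec) * (1-prev))
Numerator = 0.75 * 0.06 = 0.045
P(positive and no disease) = (1 - spec) * (1 - prev) = (1 - 0.97) * (1 - 0.06) = 0.0282
Denominator = 0.045 + 0.0282 = 0.0732
PPV = 0.045 / 0.0732 = 0.614754
As percentage = 61.5


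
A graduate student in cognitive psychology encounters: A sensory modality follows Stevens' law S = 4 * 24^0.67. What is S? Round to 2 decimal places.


S = 4 * 24^0.67
24^0.67 = 8.4089
S = 4 * 8.4089
= 33.64


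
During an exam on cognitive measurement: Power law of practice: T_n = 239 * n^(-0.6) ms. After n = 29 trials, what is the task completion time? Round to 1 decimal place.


T_n = 239 * 29^(-0.6)
29^(-0.6) = 0.132605
T_n = 239 * 0.132605
= 31.7 ms


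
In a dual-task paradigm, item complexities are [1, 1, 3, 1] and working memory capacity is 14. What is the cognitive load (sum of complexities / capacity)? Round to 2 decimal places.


Total complexity = 1 + 1 + 3 + 1 = 6
Load = total / capacity = 6 / 14
= 0.43


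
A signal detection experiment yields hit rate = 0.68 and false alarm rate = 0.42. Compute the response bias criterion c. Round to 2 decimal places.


c = -0.5 * (z(HR) + z(FAR))
z(0.68) = 0.4677
z(0.42) = -0.2019
c = -0.5 * (0.4677 + -0.2019)
= -0.5 * 0.2658
= -0.13


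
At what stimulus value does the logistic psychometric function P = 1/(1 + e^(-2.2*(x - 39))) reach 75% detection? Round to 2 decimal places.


At P = 0.75: 0.75 = 1/(1 + e^(-k*(x-x0)))
Solving: e^(-k*(x-x0)) = 1/3
x = x0 + ln(3)/k
ln(3) = 1.0986
x = 39 + 1.0986/2.2
= 39 + 0.4994
= 39.50


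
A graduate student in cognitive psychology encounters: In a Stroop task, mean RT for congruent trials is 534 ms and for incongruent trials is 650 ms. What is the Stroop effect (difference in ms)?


Stroop effect = RT(incongruent) - RT(congruent)
= 650 - 534
= 116 ms


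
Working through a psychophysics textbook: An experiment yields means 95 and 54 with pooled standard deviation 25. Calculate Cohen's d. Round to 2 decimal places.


Cohen's d = (M1 - M2) / S_pooled
= (95 - 54) / 25
= 41 / 25
= 1.64


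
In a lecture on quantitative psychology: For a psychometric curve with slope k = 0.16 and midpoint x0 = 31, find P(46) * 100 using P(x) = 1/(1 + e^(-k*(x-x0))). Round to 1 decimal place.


P(x) = 1/(1 + e^(-0.16*(46 - 31)))
Exponent = -0.16 * 15 = -2.4
e^(-2.4) = 0.090718
P = 1/(1 + 0.090718) = 0.916827
Percentage = 91.7


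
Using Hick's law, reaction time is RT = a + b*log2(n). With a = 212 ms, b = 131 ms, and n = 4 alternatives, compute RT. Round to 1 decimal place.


RT = 212 + 131 * log2(4)
log2(4) = 2.0
RT = 212 + 131 * 2.0
= 212 + 262.0
= 474.0 ms


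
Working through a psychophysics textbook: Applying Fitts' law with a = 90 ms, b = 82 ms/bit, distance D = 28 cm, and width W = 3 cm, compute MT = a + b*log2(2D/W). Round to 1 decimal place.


MT = 90 + 82 * log2(2*28/3)
2D/W = 18.666667
log2(18.666667) = 4.2224
MT = 90 + 82 * 4.2224
= 436.2 ms


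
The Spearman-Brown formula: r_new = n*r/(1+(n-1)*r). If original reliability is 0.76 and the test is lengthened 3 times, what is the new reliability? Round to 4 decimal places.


r_new = n*r / (1 + (n-1)*r)
Numerator = 3 * 0.76 = 2.28
Denominator = 1 + 2 * 0.76 = 2.52
r_new = 2.28 / 2.52
= 0.9048


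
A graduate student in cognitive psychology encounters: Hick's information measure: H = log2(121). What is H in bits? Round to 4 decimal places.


H = log2(n)
H = log2(121)
= 6.9189


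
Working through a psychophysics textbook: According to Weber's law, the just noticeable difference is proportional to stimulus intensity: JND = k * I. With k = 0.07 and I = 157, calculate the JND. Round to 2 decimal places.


JND = k * I
JND = 0.07 * 157
= 10.99


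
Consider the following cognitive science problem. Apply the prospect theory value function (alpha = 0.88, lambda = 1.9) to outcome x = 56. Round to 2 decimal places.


Since x = 56 >= 0, use v(x) = x^0.88
56^0.88 = 34.5466
v(56) = 34.55


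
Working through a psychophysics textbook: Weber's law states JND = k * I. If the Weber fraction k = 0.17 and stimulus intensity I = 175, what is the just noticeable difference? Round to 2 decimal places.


JND = k * I
JND = 0.17 * 175
= 29.75


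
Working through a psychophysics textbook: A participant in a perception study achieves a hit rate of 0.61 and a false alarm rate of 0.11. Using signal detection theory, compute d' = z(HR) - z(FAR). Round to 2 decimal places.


d' = z(HR) - z(FAR)
z(0.61) = 0.2793
z(0.11) = -1.2265
d' = 0.2793 - -1.2265
= 1.51


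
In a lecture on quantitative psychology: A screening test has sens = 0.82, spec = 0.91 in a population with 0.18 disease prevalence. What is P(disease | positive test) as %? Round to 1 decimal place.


PPV = (sens * prev) / (sens * prev + (1-spec) * (1-prev))
Numerator = 0.82 * 0.18 = 0.1476
P(positive and no disease) = (1 - spec) * (1 - prev) = (1 - 0.91) * (1 - 0.18) = 0.0738
Denominator = 0.1476 + 0.0738 = 0.2214
PPV = 0.1476 / 0.2214 = 0.666667
As percentage = 66.7


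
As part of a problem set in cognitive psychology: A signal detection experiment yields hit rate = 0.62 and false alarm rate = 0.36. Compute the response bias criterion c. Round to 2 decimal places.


c = -0.5 * (z(HR) + z(FAR))
z(0.62) = 0.3055
z(0.36) = -0.3585
c = -0.5 * (0.3055 + -0.3585)
= -0.5 * -0.053
= 0.03


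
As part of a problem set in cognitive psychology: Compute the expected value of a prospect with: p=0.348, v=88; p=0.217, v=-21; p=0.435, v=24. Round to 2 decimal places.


EU = sum(p_i * v_i)
0.348 * 88 = 30.624
0.217 * -21 = -4.557
0.435 * 24 = 10.44
EU = 30.624 + -4.557 + 10.44
= 36.51


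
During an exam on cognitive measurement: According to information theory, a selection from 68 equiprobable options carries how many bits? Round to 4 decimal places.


H = log2(n)
H = log2(68)
= 6.0875


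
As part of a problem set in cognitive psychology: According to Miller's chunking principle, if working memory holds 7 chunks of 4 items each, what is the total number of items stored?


Total items = chunks * items_per_chunk
= 7 * 4
= 28


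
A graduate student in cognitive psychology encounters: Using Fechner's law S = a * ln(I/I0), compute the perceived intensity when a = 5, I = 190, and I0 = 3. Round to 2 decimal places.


S = 5 * ln(190/3)
I/I0 = 63.333333
ln(63.333333) = 4.1484
S = 5 * 4.1484
= 20.74


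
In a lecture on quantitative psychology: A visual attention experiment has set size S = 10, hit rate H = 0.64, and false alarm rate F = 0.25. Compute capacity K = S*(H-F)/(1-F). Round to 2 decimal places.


K = S * (H - F) / (1 - F)
H - F = 0.39
1 - F = 0.75
K = 10 * 0.39 / 0.75
= 5.20


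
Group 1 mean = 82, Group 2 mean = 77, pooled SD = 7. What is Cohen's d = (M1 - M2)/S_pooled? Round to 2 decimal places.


Cohen's d = (M1 - M2) / S_pooled
= (82 - 77) / 7
= 5 / 7
= 0.71


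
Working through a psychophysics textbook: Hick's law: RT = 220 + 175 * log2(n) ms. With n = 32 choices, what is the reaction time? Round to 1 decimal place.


RT = 220 + 175 * log2(32)
log2(32) = 5.0
RT = 220 + 175 * 5.0
= 220 + 875.0
= 1095.0 ms


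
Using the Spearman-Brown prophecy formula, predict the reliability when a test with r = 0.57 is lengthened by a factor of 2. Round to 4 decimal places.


r_new = n*r / (1 + (n-1)*r)
Numerator = 2 * 0.57 = 1.14
Denominator = 1 + 1 * 0.57 = 1.57
r_new = 1.14 / 1.57
= 0.7261


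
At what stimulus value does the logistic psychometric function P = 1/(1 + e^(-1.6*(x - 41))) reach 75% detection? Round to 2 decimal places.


At P = 0.75: 0.75 = 1/(1 + e^(-k*(x-x0)))
Solving: e^(-k*(x-x0)) = 1/3
x = x0 + ln(3)/k
ln(3) = 1.0986
x = 41 + 1.0986/1.6
= 41 + 0.6866
= 41.69


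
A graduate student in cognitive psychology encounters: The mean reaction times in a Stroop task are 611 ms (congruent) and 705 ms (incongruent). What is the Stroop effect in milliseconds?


Stroop effect = RT(incongruent) - RT(congruent)
= 705 - 611
= 94 ms


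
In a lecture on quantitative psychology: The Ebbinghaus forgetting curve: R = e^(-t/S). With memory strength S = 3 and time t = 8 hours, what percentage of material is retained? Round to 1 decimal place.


R = e^(-t/S)
-t/S = -8/3 = -2.666667
R = e^(-2.666667) = 0.069483
Percentage = 0.069483 * 100
= 6.9


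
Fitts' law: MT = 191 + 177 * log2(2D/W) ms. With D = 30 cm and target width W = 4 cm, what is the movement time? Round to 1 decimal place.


MT = 191 + 177 * log2(2*30/4)
2D/W = 15.0
log2(15.0) = 3.9069
MT = 191 + 177 * 3.9069
= 882.5 ms


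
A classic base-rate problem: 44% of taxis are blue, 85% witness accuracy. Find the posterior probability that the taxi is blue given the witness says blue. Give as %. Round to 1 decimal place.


P(blue | says blue) = P(says blue | blue)*P(blue) / [P(says blue | blue)*P(blue) + P(says blue | not blue)*P(not blue)]
Numerator = 0.85 * 0.44 = 0.374
False identification = 0.15 * 0.56 = 0.084
P = 0.374 / (0.374 + 0.084)
= 0.374 / 0.458
As percentage = 81.7


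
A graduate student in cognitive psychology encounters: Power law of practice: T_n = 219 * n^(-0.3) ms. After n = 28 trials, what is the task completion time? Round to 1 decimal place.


T_n = 219 * 28^(-0.3)
28^(-0.3) = 0.368004
T_n = 219 * 0.368004
= 80.6 ms


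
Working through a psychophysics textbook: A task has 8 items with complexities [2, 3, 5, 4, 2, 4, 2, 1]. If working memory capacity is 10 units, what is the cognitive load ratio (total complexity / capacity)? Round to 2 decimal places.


Total complexity = 2 + 3 + 5 + 4 + 2 + 4 + 2 + 1 = 23
Load = total / capacity = 23 / 10
= 2.30


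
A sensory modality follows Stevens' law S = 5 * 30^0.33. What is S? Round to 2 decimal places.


S = 5 * 30^0.33
30^0.33 = 3.0722
S = 5 * 3.0722
= 15.36


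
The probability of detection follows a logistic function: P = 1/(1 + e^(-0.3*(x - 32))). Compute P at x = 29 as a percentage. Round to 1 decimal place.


P(x) = 1/(1 + e^(-0.3*(29 - 32)))
Exponent = -0.3 * -3 = 0.9
e^(0.9) = 2.459603
P = 1/(1 + 2.459603) = 0.289051
Percentage = 28.9


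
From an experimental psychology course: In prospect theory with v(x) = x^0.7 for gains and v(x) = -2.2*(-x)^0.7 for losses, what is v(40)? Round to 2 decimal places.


Since x = 40 >= 0, use v(x) = x^0.7
40^0.7 = 13.2264
v(40) = 13.23


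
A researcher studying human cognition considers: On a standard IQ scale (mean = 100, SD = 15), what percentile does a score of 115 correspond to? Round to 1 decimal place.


z = (IQ - mean) / SD
z = (115 - 100) / 15 = 1.0
Percentile = Phi(1.0) * 100
Phi(1.0) = 0.841345
= 84.1


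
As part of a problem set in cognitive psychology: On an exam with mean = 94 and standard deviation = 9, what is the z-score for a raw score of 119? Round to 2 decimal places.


z = (X - mu) / sigma
= (119 - 94) / 9
= 25 / 9
= 2.78


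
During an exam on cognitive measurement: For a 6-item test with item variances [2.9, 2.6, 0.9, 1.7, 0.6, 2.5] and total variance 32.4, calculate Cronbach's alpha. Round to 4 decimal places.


alpha = (k/(k-1)) * (1 - sum(s_i^2)/s_total^2)
sum(item variances) = 11.2
k/(k-1) = 6/5 = 1.2
1 - 11.2/32.4 = 1 - 0.345679 = 0.654321
alpha = 1.2 * 0.654321
= 0.7852


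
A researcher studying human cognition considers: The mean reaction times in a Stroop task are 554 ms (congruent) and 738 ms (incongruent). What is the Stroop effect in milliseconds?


Stroop effect = RT(incongruent) - RT(congruent)
= 738 - 554
= 184 ms


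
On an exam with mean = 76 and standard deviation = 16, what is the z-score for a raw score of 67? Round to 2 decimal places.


z = (X - mu) / sigma
= (67 - 76) / 16
= -9 / 16
= -0.56


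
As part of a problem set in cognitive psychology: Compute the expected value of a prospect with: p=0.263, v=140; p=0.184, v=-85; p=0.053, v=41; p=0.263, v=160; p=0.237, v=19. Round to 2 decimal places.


EU = sum(p_i * v_i)
0.263 * 140 = 36.82
0.184 * -85 = -15.64
0.053 * 41 = 2.173
0.263 * 160 = 42.08
0.237 * 19 = 4.503
EU = 36.82 + -15.64 + 2.173 + 42.08 + 4.503
= 69.94


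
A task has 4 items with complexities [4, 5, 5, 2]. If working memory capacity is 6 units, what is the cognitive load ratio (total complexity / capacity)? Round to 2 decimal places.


Total complexity = 4 + 5 + 5 + 2 = 16
Load = total / capacity = 16 / 6
= 2.67


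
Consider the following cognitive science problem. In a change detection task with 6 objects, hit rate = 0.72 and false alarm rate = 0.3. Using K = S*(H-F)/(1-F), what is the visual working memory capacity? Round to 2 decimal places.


K = S * (H - F) / (1 - F)
H - F = 0.42
1 - F = 0.7
K = 6 * 0.42 / 0.7
= 3.60


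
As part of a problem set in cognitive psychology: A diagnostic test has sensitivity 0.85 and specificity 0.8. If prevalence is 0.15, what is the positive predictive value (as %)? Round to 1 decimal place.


PPV = (sens * prev) / (sens * prev + (1-spec) * (1-prev))
Numerator = 0.85 * 0.15 = 0.1275
P(positive and no disease) = (1 - spec) * (1 - prev) = (1 - 0.8) * (1 - 0.15) = 0.17
Denominator = 0.1275 + 0.17 = 0.2975
PPV = 0.1275 / 0.2975 = 0.428571
As percentage = 42.9


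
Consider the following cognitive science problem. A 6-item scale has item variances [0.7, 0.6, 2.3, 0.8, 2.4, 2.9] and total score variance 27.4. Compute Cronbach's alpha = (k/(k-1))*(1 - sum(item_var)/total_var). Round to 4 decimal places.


alpha = (k/(k-1)) * (1 - sum(s_i^2)/s_total^2)
sum(item variances) = 9.7
k/(k-1) = 6/5 = 1.2
1 - 9.7/27.4 = 1 - 0.354015 = 0.645985
alpha = 1.2 * 0.645985
= 0.7752


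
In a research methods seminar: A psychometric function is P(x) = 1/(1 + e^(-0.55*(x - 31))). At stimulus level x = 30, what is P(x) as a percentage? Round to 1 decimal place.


P(x) = 1/(1 + e^(-0.55*(30 - 31)))
Exponent = -0.55 * -1 = 0.55
e^(0.55) = 1.733253
P = 1/(1 + 1.733253) = 0.365864
Percentage = 36.6


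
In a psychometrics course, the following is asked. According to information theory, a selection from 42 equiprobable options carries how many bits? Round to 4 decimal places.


H = log2(n)
H = log2(42)
= 5.3923


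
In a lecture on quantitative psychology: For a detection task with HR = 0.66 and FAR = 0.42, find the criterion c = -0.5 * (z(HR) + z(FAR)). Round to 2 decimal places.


c = -0.5 * (z(HR) + z(FAR))
z(0.66) = 0.4125
z(0.42) = -0.2019
c = -0.5 * (0.4125 + -0.2019)
= -0.5 * 0.2106
= -0.11


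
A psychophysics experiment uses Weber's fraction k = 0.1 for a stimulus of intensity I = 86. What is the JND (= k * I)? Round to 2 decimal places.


JND = k * I
JND = 0.1 * 86
= 8.60


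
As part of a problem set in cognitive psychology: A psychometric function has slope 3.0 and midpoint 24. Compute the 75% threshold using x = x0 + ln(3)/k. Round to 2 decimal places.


At P = 0.75: 0.75 = 1/(1 + e^(-k*(x-x0)))
Solving: e^(-k*(x-x0)) = 1/3
x = x0 + ln(3)/k
ln(3) = 1.0986
x = 24 + 1.0986/3.0
= 24 + 0.3662
= 24.37


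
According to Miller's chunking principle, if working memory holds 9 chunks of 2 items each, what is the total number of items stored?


Total items = chunks * items_per_chunk
= 9 * 2
= 18


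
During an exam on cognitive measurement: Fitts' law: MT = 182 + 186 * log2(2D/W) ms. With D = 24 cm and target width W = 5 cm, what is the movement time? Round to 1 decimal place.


MT = 182 + 186 * log2(2*24/5)
2D/W = 9.6
log2(9.6) = 3.263
MT = 182 + 186 * 3.263
= 788.9 ms


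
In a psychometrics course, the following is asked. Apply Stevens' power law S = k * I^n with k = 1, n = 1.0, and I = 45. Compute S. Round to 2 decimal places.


S = 1 * 45^1.0
45^1.0 = 45.0
S = 1 * 45.0
= 45.00


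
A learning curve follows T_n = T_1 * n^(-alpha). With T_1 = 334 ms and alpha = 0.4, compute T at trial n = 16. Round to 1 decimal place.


T_n = 334 * 16^(-0.4)
16^(-0.4) = 0.329877
T_n = 334 * 0.329877
= 110.2 ms


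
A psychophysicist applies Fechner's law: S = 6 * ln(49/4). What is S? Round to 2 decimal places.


S = 6 * ln(49/4)
I/I0 = 12.25
ln(12.25) = 2.5055
S = 6 * 2.5055
= 15.03


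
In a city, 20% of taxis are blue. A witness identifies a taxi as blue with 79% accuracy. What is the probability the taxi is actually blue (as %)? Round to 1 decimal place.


P(blue | says blue) = P(says blue | blue)*P(blue) / [P(says blue | blue)*P(blue) + P(says blue | not blue)*P(not blue)]
Numerator = 0.79 * 0.2 = 0.158
False identification = 0.21 * 0.8 = 0.168
P = 0.158 / (0.158 + 0.168)
= 0.158 / 0.326
As percentage = 48.5


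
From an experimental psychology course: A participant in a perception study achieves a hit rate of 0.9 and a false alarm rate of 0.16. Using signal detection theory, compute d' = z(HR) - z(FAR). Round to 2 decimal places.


d' = z(HR) - z(FAR)
z(0.9) = 1.2816
z(0.16) = -0.9945
d' = 1.2816 - -0.9945
= 2.28


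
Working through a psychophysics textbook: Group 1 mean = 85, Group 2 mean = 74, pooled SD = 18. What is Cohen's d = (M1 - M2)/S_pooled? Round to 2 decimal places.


Cohen's d = (M1 - M2) / S_pooled
= (85 - 74) / 18
= 11 / 18
= 0.61


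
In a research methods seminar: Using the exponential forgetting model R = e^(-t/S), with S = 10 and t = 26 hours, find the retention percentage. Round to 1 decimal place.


R = e^(-t/S)
-t/S = -26/10 = -2.6
R = e^(-2.6) = 0.074274
Percentage = 0.074274 * 100
= 7.4


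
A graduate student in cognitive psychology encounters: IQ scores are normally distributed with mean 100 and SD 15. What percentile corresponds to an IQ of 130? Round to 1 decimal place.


z = (IQ - mean) / SD
z = (130 - 100) / 15 = 2.0
Percentile = Phi(2.0) * 100
Phi(2.0) = 0.97725
= 97.7


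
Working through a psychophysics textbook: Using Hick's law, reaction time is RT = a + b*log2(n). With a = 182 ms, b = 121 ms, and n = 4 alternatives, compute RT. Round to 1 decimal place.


RT = 182 + 121 * log2(4)
log2(4) = 2.0
RT = 182 + 121 * 2.0
= 182 + 242.0
= 424.0 ms


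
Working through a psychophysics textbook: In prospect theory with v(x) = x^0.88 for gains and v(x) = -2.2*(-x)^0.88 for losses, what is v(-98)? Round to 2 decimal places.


Since x = -98 < 0, use v(x) = -lambda*(-x)^alpha
(-x) = 98
98^0.88 = 56.53
v(-98) = -2.2 * 56.53
= -124.37


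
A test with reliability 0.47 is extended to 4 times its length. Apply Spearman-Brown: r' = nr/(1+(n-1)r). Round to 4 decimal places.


r_new = n*r / (1 + (n-1)*r)
Numerator = 4 * 0.47 = 1.88
Denominator = 1 + 3 * 0.47 = 2.41
r_new = 1.88 / 2.41
= 0.7801


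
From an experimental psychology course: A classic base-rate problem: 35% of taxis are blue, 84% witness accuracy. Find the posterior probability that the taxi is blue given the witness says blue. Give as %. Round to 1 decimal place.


P(blue | says blue) = P(says blue | blue)*P(blue) / [P(says blue | blue)*P(blue) + P(says blue | not blue)*P(not blue)]
Numerator = 0.84 * 0.35 = 0.294
False identification = 0.16 * 0.65 = 0.104
P = 0.294 / (0.294 + 0.104)
= 0.294 / 0.398
As percentage = 73.9


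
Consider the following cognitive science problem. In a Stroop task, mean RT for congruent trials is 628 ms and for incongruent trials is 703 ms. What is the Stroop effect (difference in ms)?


Stroop effect = RT(incongruent) - RT(congruent)
= 703 - 628
= 75 ms


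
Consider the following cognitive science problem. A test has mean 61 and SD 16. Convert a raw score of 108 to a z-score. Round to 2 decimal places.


z = (X - mu) / sigma
= (108 - 61) / 16
= 47 / 16
= 2.94


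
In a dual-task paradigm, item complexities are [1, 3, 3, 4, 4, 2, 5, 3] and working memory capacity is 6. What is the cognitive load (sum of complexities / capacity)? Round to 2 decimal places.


Total complexity = 1 + 3 + 3 + 4 + 4 + 2 + 5 + 3 = 25
Load = total / capacity = 25 / 6
= 4.17


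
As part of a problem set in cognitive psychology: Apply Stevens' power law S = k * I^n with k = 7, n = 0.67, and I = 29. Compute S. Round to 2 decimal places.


S = 7 * 29^0.67
29^0.67 = 9.5457
S = 7 * 9.5457
= 66.82


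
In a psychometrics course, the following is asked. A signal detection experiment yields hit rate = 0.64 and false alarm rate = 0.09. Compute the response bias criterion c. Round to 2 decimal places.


c = -0.5 * (z(HR) + z(FAR))
z(0.64) = 0.3585
z(0.09) = -1.3408
c = -0.5 * (0.3585 + -1.3408)
= -0.5 * -0.9823
= 0.49


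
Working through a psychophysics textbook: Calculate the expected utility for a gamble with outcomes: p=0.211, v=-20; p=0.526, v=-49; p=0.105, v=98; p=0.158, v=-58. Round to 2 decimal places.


EU = sum(p_i * v_i)
0.211 * -20 = -4.22
0.526 * -49 = -25.774
0.105 * 98 = 10.29
0.158 * -58 = -9.164
EU = -4.22 + -25.774 + 10.29 + -9.164
= -28.87


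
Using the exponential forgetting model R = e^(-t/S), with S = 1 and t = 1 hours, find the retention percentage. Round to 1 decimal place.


R = e^(-t/S)
-t/S = -1/1 = -1.0
R = e^(-1.0) = 0.367879
Percentage = 0.367879 * 100
= 36.8


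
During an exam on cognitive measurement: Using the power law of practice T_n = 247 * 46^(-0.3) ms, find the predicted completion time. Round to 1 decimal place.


T_n = 247 * 46^(-0.3)
46^(-0.3) = 0.317083
T_n = 247 * 0.317083
= 78.3 ms


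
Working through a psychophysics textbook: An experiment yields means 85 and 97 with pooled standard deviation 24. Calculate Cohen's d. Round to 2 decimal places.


Cohen's d = (M1 - M2) / S_pooled
= (85 - 97) / 24
= -12 / 24
= -0.50


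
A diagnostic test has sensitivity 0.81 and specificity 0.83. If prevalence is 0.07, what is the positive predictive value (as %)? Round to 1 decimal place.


PPV = (sens * prev) / (sens * prev + (1-spec) * (1-prev))
Numerator = 0.81 * 0.07 = 0.0567
P(positive and no disease) = (1 - spec) * (1 - prev) = (1 - 0.83) * (1 - 0.07) = 0.1581
Denominator = 0.0567 + 0.1581 = 0.2148
PPV = 0.0567 / 0.2148 = 0.263966
As percentage = 26.4


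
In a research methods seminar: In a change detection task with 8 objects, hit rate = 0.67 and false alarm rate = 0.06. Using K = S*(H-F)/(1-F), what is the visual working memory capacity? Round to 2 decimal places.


K = S * (H - F) / (1 - F)
H - F = 0.61
1 - F = 0.94
K = 8 * 0.61 / 0.94
= 5.19


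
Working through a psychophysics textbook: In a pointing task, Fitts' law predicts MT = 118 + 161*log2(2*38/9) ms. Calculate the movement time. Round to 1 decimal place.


MT = 118 + 161 * log2(2*38/9)
2D/W = 8.444444
log2(8.444444) = 3.078
MT = 118 + 161 * 3.078
= 613.6 ms


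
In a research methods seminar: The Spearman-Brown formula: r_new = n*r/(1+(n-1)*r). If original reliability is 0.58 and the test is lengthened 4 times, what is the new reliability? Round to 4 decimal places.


r_new = n*r / (1 + (n-1)*r)
Numerator = 4 * 0.58 = 2.32
Denominator = 1 + 3 * 0.58 = 2.74
r_new = 2.32 / 2.74
= 0.8467


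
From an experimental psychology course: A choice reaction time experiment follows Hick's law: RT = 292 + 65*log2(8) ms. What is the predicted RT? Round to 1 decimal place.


RT = 292 + 65 * log2(8)
log2(8) = 3.0
RT = 292 + 65 * 3.0
= 292 + 195.0
= 487.0 ms


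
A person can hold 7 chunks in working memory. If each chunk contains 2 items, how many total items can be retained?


Total items = chunks * items_per_chunk
= 7 * 2
= 14


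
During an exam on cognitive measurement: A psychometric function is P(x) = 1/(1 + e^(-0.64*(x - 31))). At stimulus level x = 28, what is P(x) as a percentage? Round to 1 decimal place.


P(x) = 1/(1 + e^(-0.64*(28 - 31)))
Exponent = -0.64 * -3 = 1.92
e^(1.92) = 6.820958
P = 1/(1 + 6.820958) = 0.127862
Percentage = 12.8


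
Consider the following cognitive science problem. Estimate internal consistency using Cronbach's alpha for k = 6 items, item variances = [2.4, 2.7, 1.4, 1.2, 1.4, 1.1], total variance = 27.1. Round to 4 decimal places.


alpha = (k/(k-1)) * (1 - sum(s_i^2)/s_total^2)
sum(item variances) = 10.2
k/(k-1) = 6/5 = 1.2
1 - 10.2/27.1 = 1 - 0.376384 = 0.623616
alpha = 1.2 * 0.623616
= 0.7483


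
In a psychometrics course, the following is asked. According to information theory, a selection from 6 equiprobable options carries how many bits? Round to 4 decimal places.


H = log2(n)
H = log2(6)
= 2.5850


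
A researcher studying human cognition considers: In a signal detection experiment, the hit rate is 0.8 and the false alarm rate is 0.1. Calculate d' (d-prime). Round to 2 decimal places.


d' = z(HR) - z(FAR)
z(0.8) = 0.8416
z(0.1) = -1.2816
d' = 0.8416 - -1.2816
= 2.12


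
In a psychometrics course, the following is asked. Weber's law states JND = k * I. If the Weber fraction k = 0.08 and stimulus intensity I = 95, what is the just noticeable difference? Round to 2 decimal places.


JND = k * I
JND = 0.08 * 95
= 7.60


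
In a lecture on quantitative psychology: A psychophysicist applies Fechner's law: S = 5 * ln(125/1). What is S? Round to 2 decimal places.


S = 5 * ln(125/1)
I/I0 = 125.0
ln(125.0) = 4.8283
S = 5 * 4.8283
= 24.14


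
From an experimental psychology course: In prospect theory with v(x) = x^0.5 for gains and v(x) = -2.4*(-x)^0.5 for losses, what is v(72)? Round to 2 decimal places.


Since x = 72 >= 0, use v(x) = x^0.5
72^0.5 = 8.4853
v(72) = 8.49


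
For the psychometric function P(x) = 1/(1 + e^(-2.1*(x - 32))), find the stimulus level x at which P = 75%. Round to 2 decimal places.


At P = 0.75: 0.75 = 1/(1 + e^(-k*(x-x0)))
Solving: e^(-k*(x-x0)) = 1/3
x = x0 + ln(3)/k
ln(3) = 1.0986
x = 32 + 1.0986/2.1
= 32 + 0.5231
= 32.52


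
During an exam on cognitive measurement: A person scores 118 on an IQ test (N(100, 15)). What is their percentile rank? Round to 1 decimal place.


z = (IQ - mean) / SD
z = (118 - 100) / 15 = 1.2
Percentile = Phi(1.2) * 100
Phi(1.2) = 0.88493
= 88.5


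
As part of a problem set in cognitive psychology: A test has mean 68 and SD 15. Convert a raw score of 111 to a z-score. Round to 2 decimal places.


z = (X - mu) / sigma
= (111 - 68) / 15
= 43 / 15
= 2.87


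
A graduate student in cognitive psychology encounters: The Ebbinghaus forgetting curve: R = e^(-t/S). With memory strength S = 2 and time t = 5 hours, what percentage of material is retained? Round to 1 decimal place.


R = e^(-t/S)
-t/S = -5/2 = -2.5
R = e^(-2.5) = 0.082085
Percentage = 0.082085 * 100
= 8.2


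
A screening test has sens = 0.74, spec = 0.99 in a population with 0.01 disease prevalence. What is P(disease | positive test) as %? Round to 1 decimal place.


PPV = (sens * prev) / (sens * prev + (1-spec) * (1-prev))
Numerator = 0.74 * 0.01 = 0.0074
P(positive and no disease) = (1 - spec) * (1 - prev) = (1 - 0.99) * (1 - 0.01) = 0.0099
Denominator = 0.0074 + 0.0099 = 0.0173
PPV = 0.0074 / 0.0173 = 0.427746
As percentage = 42.8


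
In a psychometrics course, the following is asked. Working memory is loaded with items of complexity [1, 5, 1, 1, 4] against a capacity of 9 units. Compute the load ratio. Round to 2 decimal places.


Total complexity = 1 + 5 + 1 + 1 + 4 = 12
Load = total / capacity = 12 / 9
= 1.33


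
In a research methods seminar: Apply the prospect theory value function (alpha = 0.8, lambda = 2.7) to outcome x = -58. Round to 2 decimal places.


Since x = -58 < 0, use v(x) = -lambda*(-x)^alpha
(-x) = 58
58^0.8 = 25.7479
v(-58) = -2.7 * 25.7479
= -69.52


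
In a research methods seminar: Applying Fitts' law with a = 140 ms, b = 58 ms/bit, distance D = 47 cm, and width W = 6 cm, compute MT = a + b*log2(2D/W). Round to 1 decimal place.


MT = 140 + 58 * log2(2*47/6)
2D/W = 15.666667
log2(15.666667) = 3.9696
MT = 140 + 58 * 3.9696
= 370.2 ms


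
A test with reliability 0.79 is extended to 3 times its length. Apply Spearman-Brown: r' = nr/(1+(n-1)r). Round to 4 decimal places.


r_new = n*r / (1 + (n-1)*r)
Numerator = 3 * 0.79 = 2.37
Denominator = 1 + 2 * 0.79 = 2.58
r_new = 2.37 / 2.58
= 0.9186


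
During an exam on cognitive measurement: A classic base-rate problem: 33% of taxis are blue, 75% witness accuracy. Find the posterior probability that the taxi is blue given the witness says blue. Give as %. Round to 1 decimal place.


P(blue | says blue) = P(says blue | blue)*P(blue) / [P(says blue | blue)*P(blue) + P(says blue | not blue)*P(not blue)]
Numerator = 0.75 * 0.33 = 0.2475
False identification = 0.25 * 0.67 = 0.1675
P = 0.2475 / (0.2475 + 0.1675)
= 0.2475 / 0.415
As percentage = 59.6


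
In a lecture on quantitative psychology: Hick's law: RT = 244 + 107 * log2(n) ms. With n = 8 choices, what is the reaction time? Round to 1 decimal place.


RT = 244 + 107 * log2(8)
log2(8) = 3.0
RT = 244 + 107 * 3.0
= 244 + 321.0
= 565.0 ms


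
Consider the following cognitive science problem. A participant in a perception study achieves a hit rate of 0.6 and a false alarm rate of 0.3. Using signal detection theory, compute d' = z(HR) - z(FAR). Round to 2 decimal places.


d' = z(HR) - z(FAR)
z(0.6) = 0.2533
z(0.3) = -0.5244
d' = 0.2533 - -0.5244
= 0.78


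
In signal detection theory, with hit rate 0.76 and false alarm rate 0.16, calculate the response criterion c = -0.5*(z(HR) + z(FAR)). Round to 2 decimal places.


c = -0.5 * (z(HR) + z(FAR))
z(0.76) = 0.7063
z(0.16) = -0.9945
c = -0.5 * (0.7063 + -0.9945)
= -0.5 * -0.2882
= 0.14


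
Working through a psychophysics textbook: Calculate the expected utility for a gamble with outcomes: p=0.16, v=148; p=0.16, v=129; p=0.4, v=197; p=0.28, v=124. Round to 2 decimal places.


EU = sum(p_i * v_i)
0.16 * 148 = 23.68
0.16 * 129 = 20.64
0.4 * 197 = 78.8
0.28 * 124 = 34.72
EU = 23.68 + 20.64 + 78.8 + 34.72
= 157.84


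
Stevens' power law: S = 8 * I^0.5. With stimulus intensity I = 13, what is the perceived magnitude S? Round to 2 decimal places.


S = 8 * 13^0.5
13^0.5 = 3.6056
S = 8 * 3.6056
= 28.84


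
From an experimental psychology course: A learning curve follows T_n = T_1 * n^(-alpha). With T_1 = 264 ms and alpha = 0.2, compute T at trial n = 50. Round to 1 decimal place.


T_n = 264 * 50^(-0.2)
50^(-0.2) = 0.457305
T_n = 264 * 0.457305
= 120.7 ms


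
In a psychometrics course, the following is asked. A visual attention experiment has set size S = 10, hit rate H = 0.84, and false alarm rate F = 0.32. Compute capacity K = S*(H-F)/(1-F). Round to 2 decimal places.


K = S * (H - F) / (1 - F)
H - F = 0.52
1 - F = 0.68
K = 10 * 0.52 / 0.68
= 7.65


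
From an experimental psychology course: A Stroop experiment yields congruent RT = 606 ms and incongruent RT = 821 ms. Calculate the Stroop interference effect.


Stroop effect = RT(incongruent) - RT(congruent)
= 821 - 606
= 215 ms


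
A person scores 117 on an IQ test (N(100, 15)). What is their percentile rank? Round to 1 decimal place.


z = (IQ - mean) / SD
z = (117 - 100) / 15 = 1.1333
Percentile = Phi(1.1333) * 100
Phi(1.1333) = 0.871456
= 87.1


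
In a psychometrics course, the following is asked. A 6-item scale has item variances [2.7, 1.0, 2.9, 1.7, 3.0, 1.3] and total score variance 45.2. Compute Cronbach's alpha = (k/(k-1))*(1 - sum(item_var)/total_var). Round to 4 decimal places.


alpha = (k/(k-1)) * (1 - sum(s_i^2)/s_total^2)
sum(item variances) = 12.6
k/(k-1) = 6/5 = 1.2
1 - 12.6/45.2 = 1 - 0.278761 = 0.721239
alpha = 1.2 * 0.721239
= 0.8655


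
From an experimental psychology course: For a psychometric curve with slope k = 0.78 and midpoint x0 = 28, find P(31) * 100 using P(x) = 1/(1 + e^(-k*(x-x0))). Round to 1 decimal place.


P(x) = 1/(1 + e^(-0.78*(31 - 28)))
Exponent = -0.78 * 3 = -2.34
e^(-2.34) = 0.096328
P = 1/(1 + 0.096328) = 0.912136
Percentage = 91.2


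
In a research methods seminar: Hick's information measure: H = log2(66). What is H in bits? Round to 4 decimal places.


H = log2(n)
H = log2(66)
= 6.0444


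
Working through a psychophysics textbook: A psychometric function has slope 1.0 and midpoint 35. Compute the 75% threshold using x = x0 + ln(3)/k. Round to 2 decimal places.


At P = 0.75: 0.75 = 1/(1 + e^(-k*(x-x0)))
Solving: e^(-k*(x-x0)) = 1/3
x = x0 + ln(3)/k
ln(3) = 1.0986
x = 35 + 1.0986/1.0
= 35 + 1.0986
= 36.10


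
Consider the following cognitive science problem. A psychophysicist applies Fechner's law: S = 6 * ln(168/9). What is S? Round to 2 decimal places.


S = 6 * ln(168/9)
I/I0 = 18.666667
ln(18.666667) = 2.9267
S = 6 * 2.9267
= 17.56


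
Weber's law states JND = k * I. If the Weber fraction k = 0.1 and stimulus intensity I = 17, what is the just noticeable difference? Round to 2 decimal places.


JND = k * I
JND = 0.1 * 17
= 1.70


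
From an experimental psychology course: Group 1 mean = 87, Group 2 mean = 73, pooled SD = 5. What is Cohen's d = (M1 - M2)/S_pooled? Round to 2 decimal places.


Cohen's d = (M1 - M2) / S_pooled
= (87 - 73) / 5
= 14 / 5
= 2.80
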